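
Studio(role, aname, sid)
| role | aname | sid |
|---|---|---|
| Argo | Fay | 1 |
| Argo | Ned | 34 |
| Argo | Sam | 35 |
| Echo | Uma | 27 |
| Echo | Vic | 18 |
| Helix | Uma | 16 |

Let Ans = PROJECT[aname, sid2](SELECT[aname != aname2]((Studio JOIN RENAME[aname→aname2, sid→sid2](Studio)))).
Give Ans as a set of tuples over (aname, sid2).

{(Fay, 34), (Fay, 35), (Ned, 1), (Ned, 35), (Sam, 1), (Sam, 34), (Uma, 18), (Vic, 27)}

ρ[aname→aname2, sid→sid2]: schema becomes (role, aname2, sid2); tuples unchanged.
Joining Studio and RENAME[aname→aname2, sid→sid2](Studio) on role yields {(Argo, Fay, 1, Fay, 1), (Argo, Fay, 1, Ned, 34), (Argo, Fay, 1, Sam, 35), (Argo, Ned, 34, Fay, 1), (Argo, Ned, 34, Ned, 34), (Argo, Ned, 34, Sam, 35), (Argo, Sam, 35, Fay, 1), (Argo, Sam, 35, Ned, 34), (Argo, Sam, 35, Sam, 35), (Echo, Uma, 27, Uma, 27), (Echo, Uma, 27, Vic, 18), (Echo, Vic, 18, Uma, 27), (Echo, Vic, 18, Vic, 18), (Helix, Uma, 16, Uma, 16)}.
Selection aname != aname2: {(Argo, Fay, 1, Ned, 34), (Argo, Fay, 1, Sam, 35), (Argo, Ned, 34, Fay, 1), (Argo, Ned, 34, Sam, 35), (Argo, Sam, 35, Fay, 1), (Argo, Sam, 35, Ned, 34), (Echo, Uma, 27, Vic, 18), (Echo, Vic, 18, Uma, 27)}
Keep only column(s) aname, sid2: {(Fay, 34), (Fay, 35), (Ned, 1), (Ned, 35), (Sam, 1), (Sam, 34), (Uma, 18), (Vic, 27)}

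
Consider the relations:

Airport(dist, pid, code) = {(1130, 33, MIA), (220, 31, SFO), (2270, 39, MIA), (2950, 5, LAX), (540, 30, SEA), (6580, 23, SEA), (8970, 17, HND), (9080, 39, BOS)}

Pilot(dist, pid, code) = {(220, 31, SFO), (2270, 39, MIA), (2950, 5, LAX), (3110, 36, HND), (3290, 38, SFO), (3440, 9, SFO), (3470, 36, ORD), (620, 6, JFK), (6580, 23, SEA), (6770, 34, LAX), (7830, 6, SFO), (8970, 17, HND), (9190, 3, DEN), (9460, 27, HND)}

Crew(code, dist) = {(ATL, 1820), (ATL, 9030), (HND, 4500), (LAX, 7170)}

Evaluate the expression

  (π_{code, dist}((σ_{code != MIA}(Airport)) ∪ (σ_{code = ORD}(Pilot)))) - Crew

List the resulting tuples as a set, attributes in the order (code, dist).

Apply σ_{code != MIA}; surviving tuples: {(220, 31, SFO), (2950, 5, LAX), (540, 30, SEA), (6580, 23, SEA), (8970, 17, HND), (9080, 39, BOS)}
Apply σ_{code = ORD}; surviving tuples: {(3470, 36, ORD)}
Taking the union: {(220, 31, SFO), (2950, 5, LAX), (3470, 36, ORD), (540, 30, SEA), (6580, 23, SEA), (8970, 17, HND), (9080, 39, BOS)}
π[code, dist]: project onto (code, dist) → {(BOS, 9080), (HND, 8970), (LAX, 2950), (ORD, 3470), (SEA, 540), (SEA, 6580), (SFO, 220)}
Taking the difference: {(BOS, 9080), (HND, 8970), (LAX, 2950), (ORD, 3470), (SEA, 540), (SEA, 6580), (SFO, 220)}

{(BOS, 9080), (HND, 8970), (LAX, 2950), (ORD, 3470), (SEA, 540), (SEA, 6580), (SFO, 220)}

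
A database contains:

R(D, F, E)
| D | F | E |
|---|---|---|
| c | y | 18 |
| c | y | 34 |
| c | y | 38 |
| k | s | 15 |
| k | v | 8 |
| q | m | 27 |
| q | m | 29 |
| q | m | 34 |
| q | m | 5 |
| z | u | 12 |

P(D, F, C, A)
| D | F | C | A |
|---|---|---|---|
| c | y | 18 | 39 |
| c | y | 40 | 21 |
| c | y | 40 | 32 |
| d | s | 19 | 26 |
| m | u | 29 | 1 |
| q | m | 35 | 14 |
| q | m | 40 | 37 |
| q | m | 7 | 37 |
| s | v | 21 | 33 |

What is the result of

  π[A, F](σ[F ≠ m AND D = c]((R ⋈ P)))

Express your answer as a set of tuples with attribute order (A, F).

{(21, y), (32, y), (39, y)}

R ⋈ P (natural join on D, F): {(c, y, 18, 18, 39), (c, y, 18, 40, 21), (c, y, 18, 40, 32), (c, y, 34, 18, 39), (c, y, 34, 40, 21), (c, y, 34, 40, 32), (c, y, 38, 18, 39), (c, y, 38, 40, 21), (c, y, 38, 40, 32), (q, m, 27, 35, 14), (q, m, 27, 40, 37), (q, m, 27, 7, 37), (q, m, 29, 35, 14), (q, m, 29, 40, 37), (q, m, 29, 7, 37), (q, m, 34, 35, 14), (q, m, 34, 40, 37), (q, m, 34, 7, 37), (q, m, 5, 35, 14), (q, m, 5, 40, 37), (q, m, 5, 7, 37)}
σ[F ≠ m AND D = c]: keep tuples satisfying F ≠ m AND D = c → {(c, y, 18, 18, 39), (c, y, 18, 40, 21), (c, y, 18, 40, 32), (c, y, 34, 18, 39), (c, y, 34, 40, 21), (c, y, 34, 40, 32), (c, y, 38, 18, 39), (c, y, 38, 40, 21), (c, y, 38, 40, 32)}
π[A, F]: project onto (A, F) (6 duplicate(s) eliminated) → {(21, y), (32, y), (39, y)}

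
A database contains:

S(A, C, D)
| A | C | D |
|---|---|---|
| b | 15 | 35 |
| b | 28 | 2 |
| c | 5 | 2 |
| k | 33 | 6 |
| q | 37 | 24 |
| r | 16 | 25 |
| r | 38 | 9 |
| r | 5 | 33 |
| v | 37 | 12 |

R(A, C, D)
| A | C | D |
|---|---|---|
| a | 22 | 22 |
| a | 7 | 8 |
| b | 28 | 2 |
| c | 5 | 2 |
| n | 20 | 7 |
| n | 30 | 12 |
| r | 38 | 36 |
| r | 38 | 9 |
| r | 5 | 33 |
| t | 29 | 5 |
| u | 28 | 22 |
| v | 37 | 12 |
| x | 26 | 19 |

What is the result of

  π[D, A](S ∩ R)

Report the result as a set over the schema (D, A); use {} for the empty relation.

Set intersection of the two operands is {(b, 28, 2), (c, 5, 2), (r, 38, 9), (r, 5, 33), (v, 37, 12)}.
Keep only column(s) D, A: {(12, v), (2, b), (2, c), (33, r), (9, r)}

{(12, v), (2, b), (2, c), (33, r), (9, r)}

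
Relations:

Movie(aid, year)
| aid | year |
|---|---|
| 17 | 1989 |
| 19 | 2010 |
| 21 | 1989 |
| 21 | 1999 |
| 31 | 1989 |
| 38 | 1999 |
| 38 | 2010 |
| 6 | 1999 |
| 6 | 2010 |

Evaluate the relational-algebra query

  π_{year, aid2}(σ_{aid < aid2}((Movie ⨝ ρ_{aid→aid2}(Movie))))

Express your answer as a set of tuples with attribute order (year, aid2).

ρ[aid→aid2]: schema becomes (aid2, year); tuples unchanged.
Movie ⋈ ρ_{aid→aid2}(Movie) (natural join on year): {(17, 1989, 17), (17, 1989, 21), (17, 1989, 31), (19, 2010, 19), (19, 2010, 38), (19, 2010, 6), (21, 1989, 17), (21, 1989, 21), (21, 1989, 31), (21, 1999, 21), (21, 1999, 38), (21, 1999, 6), (31, 1989, 17), (31, 1989, 21), (31, 1989, 31), (38, 1999, 21), (38, 1999, 38), (38, 1999, 6), (38, 2010, 19), (38, 2010, 38), (38, 2010, 6), (6, 1999, 21), (6, 1999, 38), (6, 1999, 6), (6, 2010, 19), (6, 2010, 38), (6, 2010, 6)}
Filtering on aid < aid2 leaves {(17, 1989, 21), (17, 1989, 31), (19, 2010, 38), (21, 1989, 31), (21, 1999, 38), (6, 1999, 21), (6, 1999, 38), (6, 2010, 19), (6, 2010, 38)}.
Keep only column(s) year, aid2 (3 duplicate(s) eliminated): {(1989, 21), (1989, 31), (1999, 21), (1999, 38), (2010, 19), (2010, 38)}

{(1989, 21), (1989, 31), (1999, 21), (1999, 38), (2010, 19), (2010, 38)}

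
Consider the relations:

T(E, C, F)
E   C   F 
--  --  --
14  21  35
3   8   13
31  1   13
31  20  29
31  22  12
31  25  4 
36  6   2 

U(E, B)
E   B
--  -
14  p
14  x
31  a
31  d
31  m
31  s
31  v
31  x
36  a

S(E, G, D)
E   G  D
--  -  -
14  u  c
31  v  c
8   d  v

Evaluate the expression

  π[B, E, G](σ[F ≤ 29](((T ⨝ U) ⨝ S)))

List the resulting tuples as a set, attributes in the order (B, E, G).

T ⋈ U (natural join on E): {(14, 21, 35, p), (14, 21, 35, x), (31, 1, 13, a), (31, 1, 13, d), (31, 1, 13, m), (31, 1, 13, s), (31, 1, 13, v), (31, 1, 13, x), (31, 20, 29, a), (31, 20, 29, d), (31, 20, 29, m), (31, 20, 29, s), (31, 20, 29, v), (31, 20, 29, x), (31, 22, 12, a), (31, 22, 12, d), (31, 22, 12, m), (31, 22, 12, s), (31, 22, 12, v), (31, 22, 12, x), (31, 25, 4, a), (31, 25, 4, d), (31, 25, 4, m), (31, 25, 4, s), (31, 25, 4, v), (31, 25, 4, x), (36, 6, 2, a)}
(T ⨝ U) ⋈ S (natural join on E): {(14, 21, 35, p, u, c), (14, 21, 35, x, u, c), (31, 1, 13, a, v, c), (31, 1, 13, d, v, c), (31, 1, 13, m, v, c), (31, 1, 13, s, v, c), (31, 1, 13, v, v, c), (31, 1, 13, x, v, c), (31, 20, 29, a, v, c), (31, 20, 29, d, v, c), (31, 20, 29, m, v, c), (31, 20, 29, s, v, c), (31, 20, 29, v, v, c), (31, 20, 29, x, v, c), (31, 22, 12, a, v, c), (31, 22, 12, d, v, c), (31, 22, 12, m, v, c), (31, 22, 12, s, v, c), (31, 22, 12, v, v, c), (31, 22, 12, x, v, c), (31, 25, 4, a, v, c), (31, 25, 4, d, v, c), (31, 25, 4, m, v, c), (31, 25, 4, s, v, c), (31, 25, 4, v, v, c), (31, 25, 4, x, v, c)}
σ[F ≤ 29]: keep tuples satisfying F ≤ 29 → {(31, 1, 13, a, v, c), (31, 1, 13, d, v, c), (31, 1, 13, m, v, c), (31, 1, 13, s, v, c), (31, 1, 13, v, v, c), (31, 1, 13, x, v, c), (31, 20, 29, a, v, c), (31, 20, 29, d, v, c), (31, 20, 29, m, v, c), (31, 20, 29, s, v, c), (31, 20, 29, v, v, c), (31, 20, 29, x, v, c), (31, 22, 12, a, v, c), (31, 22, 12, d, v, c), (31, 22, 12, m, v, c), (31, 22, 12, s, v, c), (31, 22, 12, v, v, c), (31, 22, 12, x, v, c), (31, 25, 4, a, v, c), (31, 25, 4, d, v, c), (31, 25, 4, m, v, c), (31, 25, 4, s, v, c), (31, 25, 4, v, v, c), (31, 25, 4, x, v, c)}
Keep only column(s) B, E, G (18 duplicate(s) eliminated): {(a, 31, v), (d, 31, v), (m, 31, v), (s, 31, v), (v, 31, v), (x, 31, v)}

{(a, 31, v), (d, 31, v), (m, 31, v), (s, 31, v), (v, 31, v), (x, 31, v)}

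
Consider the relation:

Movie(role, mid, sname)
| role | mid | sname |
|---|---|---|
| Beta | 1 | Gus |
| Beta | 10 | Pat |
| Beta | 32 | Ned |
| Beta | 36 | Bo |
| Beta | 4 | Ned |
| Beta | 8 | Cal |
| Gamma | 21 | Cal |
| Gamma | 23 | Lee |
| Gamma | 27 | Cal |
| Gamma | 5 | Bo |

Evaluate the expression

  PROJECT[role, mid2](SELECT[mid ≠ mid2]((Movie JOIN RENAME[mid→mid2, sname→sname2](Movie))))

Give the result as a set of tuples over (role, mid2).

ρ[mid→mid2, sname→sname2]: schema becomes (role, mid2, sname2); tuples unchanged.
Natural join on role: {(Beta, 1, Gus, 1, Gus), (Beta, 1, Gus, 10, Pat), (Beta, 1, Gus, 32, Ned), (Beta, 1, Gus, 36, Bo), (Beta, 1, Gus, 4, Ned), (Beta, 1, Gus, 8, Cal), (Beta, 10, Pat, 1, Gus), (Beta, 10, Pat, 10, Pat), (Beta, 10, Pat, 32, Ned), (Beta, 10, Pat, 36, Bo), (Beta, 10, Pat, 4, Ned), (Beta, 10, Pat, 8, Cal), (Beta, 32, Ned, 1, Gus), (Beta, 32, Ned, 10, Pat), (Beta, 32, Ned, 32, Ned), (Beta, 32, Ned, 36, Bo), (Beta, 32, Ned, 4, Ned), (Beta, 32, Ned, 8, Cal), (Beta, 36, Bo, 1, Gus), (Beta, 36, Bo, 10, Pat), (Beta, 36, Bo, 32, Ned), (Beta, 36, Bo, 36, Bo), (Beta, 36, Bo, 4, Ned), (Beta, 36, Bo, 8, Cal), (Beta, 4, Ned, 1, Gus), (Beta, 4, Ned, 10, Pat), (Beta, 4, Ned, 32, Ned), (Beta, 4, Ned, 36, Bo), (Beta, 4, Ned, 4, Ned), (Beta, 4, Ned, 8, Cal), (Beta, 8, Cal, 1, Gus), (Beta, 8, Cal, 10, Pat), (Beta, 8, Cal, 32, Ned), (Beta, 8, Cal, 36, Bo), (Beta, 8, Cal, 4, Ned), (Beta, 8, Cal, 8, Cal), (Gamma, 21, Cal, 21, Cal), (Gamma, 21, Cal, 23, Lee), (Gamma, 21, Cal, 27, Cal), (Gamma, 21, Cal, 5, Bo), (Gamma, 23, Lee, 21, Cal), (Gamma, 23, Lee, 23, Lee), (Gamma, 23, Lee, 27, Cal), (Gamma, 23, Lee, 5, Bo), (Gamma, 27, Cal, 21, Cal), (Gamma, 27, Cal, 23, Lee), (Gamma, 27, Cal, 27, Cal), (Gamma, 27, Cal, 5, Bo), (Gamma, 5, Bo, 21, Cal), (Gamma, 5, Bo, 23, Lee), (Gamma, 5, Bo, 27, Cal), (Gamma, 5, Bo, 5, Bo)}
Selection mid ≠ mid2: {(Beta, 1, Gus, 10, Pat), (Beta, 1, Gus, 32, Ned), (Beta, 1, Gus, 36, Bo), (Beta, 1, Gus, 4, Ned), (Beta, 1, Gus, 8, Cal), (Beta, 10, Pat, 1, Gus), (Beta, 10, Pat, 32, Ned), (Beta, 10, Pat, 36, Bo), (Beta, 10, Pat, 4, Ned), (Beta, 10, Pat, 8, Cal), (Beta, 32, Ned, 1, Gus), (Beta, 32, Ned, 10, Pat), (Beta, 32, Ned, 36, Bo), (Beta, 32, Ned, 4, Ned), (Beta, 32, Ned, 8, Cal), (Beta, 36, Bo, 1, Gus), (Beta, 36, Bo, 10, Pat), (Beta, 36, Bo, 32, Ned), (Beta, 36, Bo, 4, Ned), (Beta, 36, Bo, 8, Cal), (Beta, 4, Ned, 1, Gus), (Beta, 4, Ned, 10, Pat), (Beta, 4, Ned, 32, Ned), (Beta, 4, Ned, 36, Bo), (Beta, 4, Ned, 8, Cal), (Beta, 8, Cal, 1, Gus), (Beta, 8, Cal, 10, Pat), (Beta, 8, Cal, 32, Ned), (Beta, 8, Cal, 36, Bo), (Beta, 8, Cal, 4, Ned), (Gamma, 21, Cal, 23, Lee), (Gamma, 21, Cal, 27, Cal), (Gamma, 21, Cal, 5, Bo), (Gamma, 23, Lee, 21, Cal), (Gamma, 23, Lee, 27, Cal), (Gamma, 23, Lee, 5, Bo), (Gamma, 27, Cal, 21, Cal), (Gamma, 27, Cal, 23, Lee), (Gamma, 27, Cal, 5, Bo), (Gamma, 5, Bo, 21, Cal), (Gamma, 5, Bo, 23, Lee), (Gamma, 5, Bo, 27, Cal)}
Projecting to role, mid2 (32 duplicate(s) eliminated): {(Beta, 1), (Beta, 10), (Beta, 32), (Beta, 36), (Beta, 4), (Beta, 8), (Gamma, 21), (Gamma, 23), (Gamma, 27), (Gamma, 5)}

{(Beta, 1), (Beta, 10), (Beta, 32), (Beta, 36), (Beta, 4), (Beta, 8), (Gamma, 21), (Gamma, 23), (Gamma, 27), (Gamma, 5)}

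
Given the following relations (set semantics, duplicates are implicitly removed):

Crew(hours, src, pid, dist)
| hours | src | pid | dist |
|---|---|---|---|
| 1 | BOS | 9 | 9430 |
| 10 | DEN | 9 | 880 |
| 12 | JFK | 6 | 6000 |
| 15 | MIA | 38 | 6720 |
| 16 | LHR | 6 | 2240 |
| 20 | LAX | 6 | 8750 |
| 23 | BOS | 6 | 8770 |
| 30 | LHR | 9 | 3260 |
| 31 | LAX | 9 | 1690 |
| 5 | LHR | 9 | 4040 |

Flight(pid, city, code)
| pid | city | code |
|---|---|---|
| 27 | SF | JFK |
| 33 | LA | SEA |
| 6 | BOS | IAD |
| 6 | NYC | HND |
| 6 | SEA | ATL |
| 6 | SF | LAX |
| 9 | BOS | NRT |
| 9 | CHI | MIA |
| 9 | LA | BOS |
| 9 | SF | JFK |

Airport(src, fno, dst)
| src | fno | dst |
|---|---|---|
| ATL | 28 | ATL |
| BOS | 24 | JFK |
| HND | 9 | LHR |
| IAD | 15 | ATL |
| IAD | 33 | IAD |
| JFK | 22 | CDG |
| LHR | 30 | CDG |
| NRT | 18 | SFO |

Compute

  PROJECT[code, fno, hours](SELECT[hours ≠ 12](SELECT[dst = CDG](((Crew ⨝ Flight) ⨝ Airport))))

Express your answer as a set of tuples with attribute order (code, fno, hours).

{(ATL, 30, 16), (BOS, 30, 30), (BOS, 30, 5), (HND, 30, 16), (IAD, 30, 16), (JFK, 30, 30), (JFK, 30, 5), (LAX, 30, 16), (MIA, 30, 30), (MIA, 30, 5), (NRT, 30, 30), (NRT, 30, 5)}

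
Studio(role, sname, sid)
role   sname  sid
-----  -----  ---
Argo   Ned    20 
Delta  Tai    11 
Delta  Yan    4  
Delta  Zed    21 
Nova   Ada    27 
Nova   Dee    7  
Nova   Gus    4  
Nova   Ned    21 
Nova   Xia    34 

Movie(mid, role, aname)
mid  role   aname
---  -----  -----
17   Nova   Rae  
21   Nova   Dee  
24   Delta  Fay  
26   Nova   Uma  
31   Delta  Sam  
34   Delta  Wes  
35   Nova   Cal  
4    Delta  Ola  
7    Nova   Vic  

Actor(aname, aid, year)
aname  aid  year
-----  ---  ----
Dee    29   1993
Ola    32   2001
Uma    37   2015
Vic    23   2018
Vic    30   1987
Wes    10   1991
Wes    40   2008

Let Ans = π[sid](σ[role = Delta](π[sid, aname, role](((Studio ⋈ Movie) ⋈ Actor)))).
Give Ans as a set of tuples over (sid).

Joining Studio and Movie on role yields {(Delta, Tai, 11, 24, Fay), (Delta, Tai, 11, 31, Sam), (Delta, Tai, 11, 34, Wes), (Delta, Tai, 11, 4, Ola), (Delta, Yan, 4, 24, Fay), (Delta, Yan, 4, 31, Sam), (Delta, Yan, 4, 34, Wes), (Delta, Yan, 4, 4, Ola), (Delta, Zed, 21, 24, Fay), (Delta, Zed, 21, 31, Sam), (Delta, Zed, 21, 34, Wes), (Delta, Zed, 21, 4, Ola), (Nova, Ada, 27, 17, Rae), (Nova, Ada, 27, 21, Dee), (Nova, Ada, 27, 26, Uma), (Nova, Ada, 27, 35, Cal), (Nova, Ada, 27, 7, Vic), (Nova, Dee, 7, 17, Rae), (Nova, Dee, 7, 21, Dee), (Nova, Dee, 7, 26, Uma), (Nova, Dee, 7, 35, Cal), (Nova, Dee, 7, 7, Vic), (Nova, Gus, 4, 17, Rae), (Nova, Gus, 4, 21, Dee), (Nova, Gus, 4, 26, Uma), (Nova, Gus, 4, 35, Cal), (Nova, Gus, 4, 7, Vic), (Nova, Ned, 21, 17, Rae), (Nova, Ned, 21, 21, Dee), (Nova, Ned, 21, 26, Uma), (Nova, Ned, 21, 35, Cal), (Nova, Ned, 21, 7, Vic), (Nova, Xia, 34, 17, Rae), (Nova, Xia, 34, 21, Dee), (Nova, Xia, 34, 26, Uma), (Nova, Xia, 34, 35, Cal), (Nova, Xia, 34, 7, Vic)}.
Joining (Studio ⋈ Movie) and Actor on aname yields {(Delta, Tai, 11, 34, Wes, 10, 1991), (Delta, Tai, 11, 34, Wes, 40, 2008), (Delta, Tai, 11, 4, Ola, 32, 2001), (Delta, Yan, 4, 34, Wes, 10, 1991), (Delta, Yan, 4, 34, Wes, 40, 2008), (Delta, Yan, 4, 4, Ola, 32, 2001), (Delta, Zed, 21, 34, Wes, 10, 1991), (Delta, Zed, 21, 34, Wes, 40, 2008), (Delta, Zed, 21, 4, Ola, 32, 2001), (Nova, Ada, 27, 21, Dee, 29, 1993), (Nova, Ada, 27, 26, Uma, 37, 2015), (Nova, Ada, 27, 7, Vic, 23, 2018), (Nova, Ada, 27, 7, Vic, 30, 1987), (Nova, Dee, 7, 21, Dee, 29, 1993), (Nova, Dee, 7, 26, Uma, 37, 2015), (Nova, Dee, 7, 7, Vic, 23, 2018), (Nova, Dee, 7, 7, Vic, 30, 1987), (Nova, Gus, 4, 21, Dee, 29, 1993), (Nova, Gus, 4, 26, Uma, 37, 2015), (Nova, Gus, 4, 7, Vic, 23, 2018), (Nova, Gus, 4, 7, Vic, 30, 1987), (Nova, Ned, 21, 21, Dee, 29, 1993), (Nova, Ned, 21, 26, Uma, 37, 2015), (Nova, Ned, 21, 7, Vic, 23, 2018), (Nova, Ned, 21, 7, Vic, 30, 1987), (Nova, Xia, 34, 21, Dee, 29, 1993), (Nova, Xia, 34, 26, Uma, 37, 2015), (Nova, Xia, 34, 7, Vic, 23, 2018), (Nova, Xia, 34, 7, Vic, 30, 1987)}.
π[sid, aname, role]: project onto (sid, aname, role) (8 duplicate(s) eliminated) → {(11, Ola, Delta), (11, Wes, Delta), (21, Dee, Nova), (21, Ola, Delta), (21, Uma, Nova), (21, Vic, Nova), (21, Wes, Delta), (27, Dee, Nova), (27, Uma, Nova), (27, Vic, Nova), (34, Dee, Nova), (34, Uma, Nova), (34, Vic, Nova), (4, Dee, Nova), (4, Ola, Delta), (4, Uma, Nova), (4, Vic, Nova), (4, Wes, Delta), (7, Dee, Nova), (7, Uma, Nova), (7, Vic, Nova)}
Filtering on role = Delta leaves {(11, Ola, Delta), (11, Wes, Delta), (21, Ola, Delta), (21, Wes, Delta), (4, Ola, Delta), (4, Wes, Delta)}.
π[sid]: project onto (sid) (3 duplicate(s) eliminated) → {11, 21, 4}

{11, 21, 4}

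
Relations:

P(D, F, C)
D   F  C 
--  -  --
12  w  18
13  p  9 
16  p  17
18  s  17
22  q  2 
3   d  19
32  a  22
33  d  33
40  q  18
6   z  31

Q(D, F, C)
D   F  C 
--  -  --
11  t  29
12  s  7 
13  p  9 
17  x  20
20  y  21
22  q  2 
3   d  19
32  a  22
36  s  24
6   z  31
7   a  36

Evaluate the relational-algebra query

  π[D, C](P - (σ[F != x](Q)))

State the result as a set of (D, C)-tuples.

{(12, 18), (16, 17), (18, 17), (33, 33), (40, 18)}

Selection F != x: {(11, t, 29), (12, s, 7), (13, p, 9), (20, y, 21), (22, q, 2), (3, d, 19), (32, a, 22), (36, s, 24), (6, z, 31), (7, a, 36)}
Difference: {(12, w, 18), (13, p, 9), (16, p, 17), (18, s, 17), (22, q, 2), (3, d, 19), (32, a, 22), (33, d, 33), (40, q, 18), (6, z, 31)} with {(11, t, 29), (12, s, 7), (13, p, 9), (20, y, 21), (22, q, 2), (3, d, 19), (32, a, 22), (36, s, 24), (6, z, 31), (7, a, 36)} → {(12, w, 18), (16, p, 17), (18, s, 17), (33, d, 33), (40, q, 18)}
π[D, C]: project onto (D, C) → {(12, 18), (16, 17), (18, 17), (33, 33), (40, 18)}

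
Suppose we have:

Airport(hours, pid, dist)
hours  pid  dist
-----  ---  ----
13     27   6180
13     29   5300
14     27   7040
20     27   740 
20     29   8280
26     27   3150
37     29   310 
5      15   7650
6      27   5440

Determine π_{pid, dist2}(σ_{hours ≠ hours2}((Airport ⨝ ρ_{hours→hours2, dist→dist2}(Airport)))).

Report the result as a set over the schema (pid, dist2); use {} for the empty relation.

{(27, 3150), (27, 5440), (27, 6180), (27, 7040), (27, 740), (29, 310), (29, 5300), (29, 8280)}

ρ[hours→hours2, dist→dist2]: schema becomes (hours2, pid, dist2); tuples unchanged.
Natural join on pid: {(13, 27, 6180, 13, 6180), (13, 27, 6180, 14, 7040), (13, 27, 6180, 20, 740), (13, 27, 6180, 26, 3150), (13, 27, 6180, 6, 5440), (13, 29, 5300, 13, 5300), (13, 29, 5300, 20, 8280), (13, 29, 5300, 37, 310), (14, 27, 7040, 13, 6180), (14, 27, 7040, 14, 7040), (14, 27, 7040, 20, 740), (14, 27, 7040, 26, 3150), (14, 27, 7040, 6, 5440), (20, 27, 740, 13, 6180), (20, 27, 740, 14, 7040), (20, 27, 740, 20, 740), (20, 27, 740, 26, 3150), (20, 27, 740, 6, 5440), (20, 29, 8280, 13, 5300), (20, 29, 8280, 20, 8280), (20, 29, 8280, 37, 310), (26, 27, 3150, 13, 6180), (26, 27, 3150, 14, 7040), (26, 27, 3150, 20, 740), (26, 27, 3150, 26, 3150), (26, 27, 3150, 6, 5440), (37, 29, 310, 13, 5300), (37, 29, 310, 20, 8280), (37, 29, 310, 37, 310), (5, 15, 7650, 5, 7650), (6, 27, 5440, 13, 6180), (6, 27, 5440, 14, 7040), (6, 27, 5440, 20, 740), (6, 27, 5440, 26, 3150), (6, 27, 5440, 6, 5440)}
Selection hours ≠ hours2: {(13, 27, 6180, 14, 7040), (13, 27, 6180, 20, 740), (13, 27, 6180, 26, 3150), (13, 27, 6180, 6, 5440), (13, 29, 5300, 20, 8280), (13, 29, 5300, 37, 310), (14, 27, 7040, 13, 6180), (14, 27, 7040, 20, 740), (14, 27, 7040, 26, 3150), (14, 27, 7040, 6, 5440), (20, 27, 740, 13, 6180), (20, 27, 740, 14, 7040), (20, 27, 740, 26, 3150), (20, 27, 740, 6, 5440), (20, 29, 8280, 13, 5300), (20, 29, 8280, 37, 310), (26, 27, 3150, 13, 6180), (26, 27, 3150, 14, 7040), (26, 27, 3150, 20, 740), (26, 27, 3150, 6, 5440), (37, 29, 310, 13, 5300), (37, 29, 310, 20, 8280), (6, 27, 5440, 13, 6180), (6, 27, 5440, 14, 7040), (6, 27, 5440, 20, 740), (6, 27, 5440, 26, 3150)}
Projecting to pid, dist2 (18 duplicate(s) eliminated): {(27, 3150), (27, 5440), (27, 6180), (27, 7040), (27, 740), (29, 310), (29, 5300), (29, 8280)}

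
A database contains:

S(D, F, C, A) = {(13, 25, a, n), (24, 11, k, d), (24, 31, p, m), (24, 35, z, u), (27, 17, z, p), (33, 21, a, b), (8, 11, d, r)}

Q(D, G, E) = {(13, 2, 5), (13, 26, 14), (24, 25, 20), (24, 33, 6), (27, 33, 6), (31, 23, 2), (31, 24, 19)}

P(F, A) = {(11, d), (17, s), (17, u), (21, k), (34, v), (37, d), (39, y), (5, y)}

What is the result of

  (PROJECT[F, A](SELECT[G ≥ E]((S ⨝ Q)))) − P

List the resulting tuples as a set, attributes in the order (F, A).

Joining S and Q on D yields {(13, 25, a, n, 2, 5), (13, 25, a, n, 26, 14), (24, 11, k, d, 25, 20), (24, 11, k, d, 33, 6), (24, 31, p, m, 25, 20), (24, 31, p, m, 33, 6), (24, 35, z, u, 25, 20), (24, 35, z, u, 33, 6), (27, 17, z, p, 33, 6)}.
Filtering on G ≥ E leaves {(13, 25, a, n, 26, 14), (24, 11, k, d, 25, 20), (24, 11, k, d, 33, 6), (24, 31, p, m, 25, 20), (24, 31, p, m, 33, 6), (24, 35, z, u, 25, 20), (24, 35, z, u, 33, 6), (27, 17, z, p, 33, 6)}.
Keep only column(s) F, A (3 duplicate(s) eliminated): {(11, d), (17, p), (25, n), (31, m), (35, u)}
Set difference of the two operands is {(17, p), (25, n), (31, m), (35, u)}.

{(17, p), (25, n), (31, m), (35, u)}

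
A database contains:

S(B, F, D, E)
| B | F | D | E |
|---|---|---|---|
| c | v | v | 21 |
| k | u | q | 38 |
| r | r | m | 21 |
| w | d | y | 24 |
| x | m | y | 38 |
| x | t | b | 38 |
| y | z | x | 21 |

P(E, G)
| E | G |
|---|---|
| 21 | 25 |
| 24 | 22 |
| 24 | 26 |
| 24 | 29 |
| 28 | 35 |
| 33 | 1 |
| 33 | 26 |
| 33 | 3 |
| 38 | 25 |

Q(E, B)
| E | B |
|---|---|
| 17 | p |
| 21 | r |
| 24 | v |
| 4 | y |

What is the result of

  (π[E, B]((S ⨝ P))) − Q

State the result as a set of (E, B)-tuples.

Joining S and P on E yields {(c, v, v, 21, 25), (k, u, q, 38, 25), (r, r, m, 21, 25), (w, d, y, 24, 22), (w, d, y, 24, 26), (w, d, y, 24, 29), (x, m, y, 38, 25), (x, t, b, 38, 25), (y, z, x, 21, 25)}.
π_{E, B} gives {(21, c), (21, r), (21, y), (24, w), (38, k), (38, x)} (3 duplicate(s) eliminated).
Set difference of the two operands is {(21, c), (21, y), (24, w), (38, k), (38, x)}.

{(21, c), (21, y), (24, w), (38, k), (38, x)}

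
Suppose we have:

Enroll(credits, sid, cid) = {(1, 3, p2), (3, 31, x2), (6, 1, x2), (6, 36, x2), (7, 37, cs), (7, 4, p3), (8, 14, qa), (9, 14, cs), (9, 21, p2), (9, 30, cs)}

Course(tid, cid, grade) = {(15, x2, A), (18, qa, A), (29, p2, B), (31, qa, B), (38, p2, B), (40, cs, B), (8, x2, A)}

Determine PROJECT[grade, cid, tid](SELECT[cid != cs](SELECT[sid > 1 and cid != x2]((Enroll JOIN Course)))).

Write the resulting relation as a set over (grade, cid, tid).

Natural join on cid: {(1, 3, p2, 29, B), (1, 3, p2, 38, B), (3, 31, x2, 15, A), (3, 31, x2, 8, A), (6, 1, x2, 15, A), (6, 1, x2, 8, A), (6, 36, x2, 15, A), (6, 36, x2, 8, A), (7, 37, cs, 40, B), (8, 14, qa, 18, A), (8, 14, qa, 31, B), (9, 14, cs, 40, B), (9, 21, p2, 29, B), (9, 21, p2, 38, B), (9, 30, cs, 40, B)}
Apply σ_{sid > 1 and cid != x2}; surviving tuples: {(1, 3, p2, 29, B), (1, 3, p2, 38, B), (7, 37, cs, 40, B), (8, 14, qa, 18, A), (8, 14, qa, 31, B), (9, 14, cs, 40, B), (9, 21, p2, 29, B), (9, 21, p2, 38, B), (9, 30, cs, 40, B)}
Apply σ_{cid != cs}; surviving tuples: {(1, 3, p2, 29, B), (1, 3, p2, 38, B), (8, 14, qa, 18, A), (8, 14, qa, 31, B), (9, 21, p2, 29, B), (9, 21, p2, 38, B)}
Keep only column(s) grade, cid, tid (2 duplicate(s) eliminated): {(A, qa, 18), (B, p2, 29), (B, p2, 38), (B, qa, 31)}

{(A, qa, 18), (B, p2, 29), (B, p2, 38), (B, qa, 31)}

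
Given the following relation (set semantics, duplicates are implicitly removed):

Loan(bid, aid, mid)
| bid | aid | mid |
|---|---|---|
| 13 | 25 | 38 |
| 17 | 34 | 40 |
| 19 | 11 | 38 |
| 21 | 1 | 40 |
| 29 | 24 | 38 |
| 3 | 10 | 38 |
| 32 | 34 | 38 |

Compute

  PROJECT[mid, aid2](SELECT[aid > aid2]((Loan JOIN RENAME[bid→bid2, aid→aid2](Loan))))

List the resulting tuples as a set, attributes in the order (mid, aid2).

ρ[bid→bid2, aid→aid2]: schema becomes (bid2, aid2, mid); tuples unchanged.
Joining Loan and RENAME[bid→bid2, aid→aid2](Loan) on mid yields {(13, 25, 38, 13, 25), (13, 25, 38, 19, 11), (13, 25, 38, 29, 24), (13, 25, 38, 3, 10), (13, 25, 38, 32, 34), (17, 34, 40, 17, 34), (17, 34, 40, 21, 1), (19, 11, 38, 13, 25), (19, 11, 38, 19, 11), (19, 11, 38, 29, 24), (19, 11, 38, 3, 10), (19, 11, 38, 32, 34), (21, 1, 40, 17, 34), (21, 1, 40, 21, 1), (29, 24, 38, 13, 25), (29, 24, 38, 19, 11), (29, 24, 38, 29, 24), (29, 24, 38, 3, 10), (29, 24, 38, 32, 34), (3, 10, 38, 13, 25), (3, 10, 38, 19, 11), (3, 10, 38, 29, 24), (3, 10, 38, 3, 10), (3, 10, 38, 32, 34), (32, 34, 38, 13, 25), (32, 34, 38, 19, 11), (32, 34, 38, 29, 24), (32, 34, 38, 3, 10), (32, 34, 38, 32, 34)}.
Filtering on aid > aid2 leaves {(13, 25, 38, 19, 11), (13, 25, 38, 29, 24), (13, 25, 38, 3, 10), (17, 34, 40, 21, 1), (19, 11, 38, 3, 10), (29, 24, 38, 19, 11), (29, 24, 38, 3, 10), (32, 34, 38, 13, 25), (32, 34, 38, 19, 11), (32, 34, 38, 29, 24), (32, 34, 38, 3, 10)}.
Projecting to mid, aid2 (6 duplicate(s) eliminated): {(38, 10), (38, 11), (38, 24), (38, 25), (40, 1)}

{(38, 10), (38, 11), (38, 24), (38, 25), (40, 1)}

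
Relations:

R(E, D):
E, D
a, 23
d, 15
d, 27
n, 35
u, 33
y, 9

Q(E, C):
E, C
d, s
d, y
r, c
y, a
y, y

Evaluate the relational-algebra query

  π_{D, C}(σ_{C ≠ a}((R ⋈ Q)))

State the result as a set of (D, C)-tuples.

{(15, s), (15, y), (27, s), (27, y), (9, y)}

Natural join on E: {(d, 15, s), (d, 15, y), (d, 27, s), (d, 27, y), (y, 9, a), (y, 9, y)}
σ[C ≠ a]: keep tuples satisfying C ≠ a → {(d, 15, s), (d, 15, y), (d, 27, s), (d, 27, y), (y, 9, y)}
Projecting to D, C: {(15, s), (15, y), (27, s), (27, y), (9, y)}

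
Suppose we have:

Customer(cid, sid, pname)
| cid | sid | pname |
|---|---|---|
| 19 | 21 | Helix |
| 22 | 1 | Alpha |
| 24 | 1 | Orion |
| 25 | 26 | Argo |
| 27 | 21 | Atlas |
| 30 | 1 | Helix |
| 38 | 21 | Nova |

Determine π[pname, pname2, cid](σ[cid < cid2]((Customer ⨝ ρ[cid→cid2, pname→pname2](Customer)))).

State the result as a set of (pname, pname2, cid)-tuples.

ρ[cid→cid2, pname→pname2]: schema becomes (cid2, sid, pname2); tuples unchanged.
Joining Customer and ρ[cid→cid2, pname→pname2](Customer) on sid yields {(19, 21, Helix, 19, Helix), (19, 21, Helix, 27, Atlas), (19, 21, Helix, 38, Nova), (22, 1, Alpha, 22, Alpha), (22, 1, Alpha, 24, Orion), (22, 1, Alpha, 30, Helix), (24, 1, Orion, 22, Alpha), (24, 1, Orion, 24, Orion), (24, 1, Orion, 30, Helix), (25, 26, Argo, 25, Argo), (27, 21, Atlas, 19, Helix), (27, 21, Atlas, 27, Atlas), (27, 21, Atlas, 38, Nova), (30, 1, Helix, 22, Alpha), (30, 1, Helix, 24, Orion), (30, 1, Helix, 30, Helix), (38, 21, Nova, 19, Helix), (38, 21, Nova, 27, Atlas), (38, 21, Nova, 38, Nova)}.
σ[cid < cid2]: keep tuples satisfying cid < cid2 → {(19, 21, Helix, 27, Atlas), (19, 21, Helix, 38, Nova), (22, 1, Alpha, 24, Orion), (22, 1, Alpha, 30, Helix), (24, 1, Orion, 30, Helix), (27, 21, Atlas, 38, Nova)}
π[pname, pname2, cid]: project onto (pname, pname2, cid) → {(Alpha, Helix, 22), (Alpha, Orion, 22), (Atlas, Nova, 27), (Helix, Atlas, 19), (Helix, Nova, 19), (Orion, Helix, 24)}

{(Alpha, Helix, 22), (Alpha, Orion, 22), (Atlas, Nova, 27), (Helix, Atlas, 19), (Helix, Nova, 19), (Orion, Helix, 24)}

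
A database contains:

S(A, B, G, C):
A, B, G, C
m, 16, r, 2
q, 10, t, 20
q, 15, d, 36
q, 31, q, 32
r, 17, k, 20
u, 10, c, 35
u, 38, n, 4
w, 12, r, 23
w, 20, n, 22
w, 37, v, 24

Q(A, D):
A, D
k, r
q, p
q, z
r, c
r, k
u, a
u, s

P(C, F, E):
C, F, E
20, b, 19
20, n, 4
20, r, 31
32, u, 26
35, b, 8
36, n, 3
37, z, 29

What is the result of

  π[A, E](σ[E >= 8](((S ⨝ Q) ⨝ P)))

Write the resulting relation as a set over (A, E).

Natural join on A: {(q, 10, t, 20, p), (q, 10, t, 20, z), (q, 15, d, 36, p), (q, 15, d, 36, z), (q, 31, q, 32, p), (q, 31, q, 32, z), (r, 17, k, 20, c), (r, 17, k, 20, k), (u, 10, c, 35, a), (u, 10, c, 35, s), (u, 38, n, 4, a), (u, 38, n, 4, s)}
Natural join on C: {(q, 10, t, 20, p, b, 19), (q, 10, t, 20, p, n, 4), (q, 10, t, 20, p, r, 31), (q, 10, t, 20, z, b, 19), (q, 10, t, 20, z, n, 4), (q, 10, t, 20, z, r, 31), (q, 15, d, 36, p, n, 3), (q, 15, d, 36, z, n, 3), (q, 31, q, 32, p, u, 26), (q, 31, q, 32, z, u, 26), (r, 17, k, 20, c, b, 19), (r, 17, k, 20, c, n, 4), (r, 17, k, 20, c, r, 31), (r, 17, k, 20, k, b, 19), (r, 17, k, 20, k, n, 4), (r, 17, k, 20, k, r, 31), (u, 10, c, 35, a, b, 8), (u, 10, c, 35, s, b, 8)}
Selection E >= 8: {(q, 10, t, 20, p, b, 19), (q, 10, t, 20, p, r, 31), (q, 10, t, 20, z, b, 19), (q, 10, t, 20, z, r, 31), (q, 31, q, 32, p, u, 26), (q, 31, q, 32, z, u, 26), (r, 17, k, 20, c, b, 19), (r, 17, k, 20, c, r, 31), (r, 17, k, 20, k, b, 19), (r, 17, k, 20, k, r, 31), (u, 10, c, 35, a, b, 8), (u, 10, c, 35, s, b, 8)}
π[A, E]: project onto (A, E) (6 duplicate(s) eliminated) → {(q, 19), (q, 26), (q, 31), (r, 19), (r, 31), (u, 8)}

{(q, 19), (q, 26), (q, 31), (r, 19), (r, 31), (u, 8)}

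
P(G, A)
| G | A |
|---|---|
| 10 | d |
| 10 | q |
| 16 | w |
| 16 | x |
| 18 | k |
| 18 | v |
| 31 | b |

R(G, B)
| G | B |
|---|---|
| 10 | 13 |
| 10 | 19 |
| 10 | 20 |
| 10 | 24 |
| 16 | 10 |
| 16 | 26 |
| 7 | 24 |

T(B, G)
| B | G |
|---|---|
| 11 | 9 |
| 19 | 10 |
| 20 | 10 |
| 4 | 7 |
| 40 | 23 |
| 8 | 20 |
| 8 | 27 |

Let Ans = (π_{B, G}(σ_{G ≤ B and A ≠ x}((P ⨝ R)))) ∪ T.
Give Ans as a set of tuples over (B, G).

Natural join on G: {(10, d, 13), (10, d, 19), (10, d, 20), (10, d, 24), (10, q, 13), (10, q, 19), (10, q, 20), (10, q, 24), (16, w, 10), (16, w, 26), (16, x, 10), (16, x, 26)}
Apply σ_{G ≤ B and A ≠ x}; surviving tuples: {(10, d, 13), (10, d, 19), (10, d, 20), (10, d, 24), (10, q, 13), (10, q, 19), (10, q, 20), (10, q, 24), (16, w, 26)}
Keep only column(s) B, G (4 duplicate(s) eliminated): {(13, 10), (19, 10), (20, 10), (24, 10), (26, 16)}
Taking the union: {(11, 9), (13, 10), (19, 10), (20, 10), (24, 10), (26, 16), (4, 7), (40, 23), (8, 20), (8, 27)}

{(11, 9), (13, 10), (19, 10), (20, 10), (24, 10), (26, 16), (4, 7), (40, 23), (8, 20), (8, 27)}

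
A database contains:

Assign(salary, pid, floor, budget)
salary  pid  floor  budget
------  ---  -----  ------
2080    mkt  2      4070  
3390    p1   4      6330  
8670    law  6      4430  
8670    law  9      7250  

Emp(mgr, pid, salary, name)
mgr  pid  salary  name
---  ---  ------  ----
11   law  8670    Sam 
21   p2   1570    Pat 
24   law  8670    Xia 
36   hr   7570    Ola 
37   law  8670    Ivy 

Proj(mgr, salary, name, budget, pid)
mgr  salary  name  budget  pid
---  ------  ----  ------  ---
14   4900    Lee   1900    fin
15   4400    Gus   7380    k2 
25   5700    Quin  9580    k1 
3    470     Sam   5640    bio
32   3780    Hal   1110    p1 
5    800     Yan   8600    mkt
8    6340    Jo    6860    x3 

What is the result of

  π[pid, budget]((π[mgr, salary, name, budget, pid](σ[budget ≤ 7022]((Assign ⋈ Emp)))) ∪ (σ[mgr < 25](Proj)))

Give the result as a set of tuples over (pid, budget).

{(bio, 5640), (fin, 1900), (k2, 7380), (law, 4430), (mkt, 8600), (x3, 6860)}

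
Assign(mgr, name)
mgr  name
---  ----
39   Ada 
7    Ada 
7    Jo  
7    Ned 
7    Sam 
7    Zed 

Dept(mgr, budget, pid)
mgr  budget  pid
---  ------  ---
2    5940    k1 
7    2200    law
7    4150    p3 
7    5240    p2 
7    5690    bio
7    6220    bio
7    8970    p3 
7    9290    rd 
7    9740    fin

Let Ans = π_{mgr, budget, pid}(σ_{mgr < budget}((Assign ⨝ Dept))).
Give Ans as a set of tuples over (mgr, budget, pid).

{(7, 2200, law), (7, 4150, p3), (7, 5240, p2), (7, 5690, bio), (7, 6220, bio), (7, 8970, p3), (7, 9290, rd), (7, 9740, fin)}

Joining Assign and Dept on mgr yields {(7, Ada, 2200, law), (7, Ada, 4150, p3), (7, Ada, 5240, p2), (7, Ada, 5690, bio), (7, Ada, 6220, bio), (7, Ada, 8970, p3), (7, Ada, 9290, rd), (7, Ada, 9740, fin), (7, Jo, 2200, law), (7, Jo, 4150, p3), (7, Jo, 5240, p2), (7, Jo, 5690, bio), (7, Jo, 6220, bio), (7, Jo, 8970, p3), (7, Jo, 9290, rd), (7, Jo, 9740, fin), (7, Ned, 2200, law), (7, Ned, 4150, p3), (7, Ned, 5240, p2), (7, Ned, 5690, bio), (7, Ned, 6220, bio), (7, Ned, 8970, p3), (7, Ned, 9290, rd), (7, Ned, 9740, fin), (7, Sam, 2200, law), (7, Sam, 4150, p3), (7, Sam, 5240, p2), (7, Sam, 5690, bio), (7, Sam, 6220, bio), (7, Sam, 8970, p3), (7, Sam, 9290, rd), (7, Sam, 9740, fin), (7, Zed, 2200, law), (7, Zed, 4150, p3), (7, Zed, 5240, p2), (7, Zed, 5690, bio), (7, Zed, 6220, bio), (7, Zed, 8970, p3), (7, Zed, 9290, rd), (7, Zed, 9740, fin)}.
Apply σ_{mgr < budget}; surviving tuples: {(7, Ada, 2200, law), (7, Ada, 4150, p3), (7, Ada, 5240, p2), (7, Ada, 5690, bio), (7, Ada, 6220, bio), (7, Ada, 8970, p3), (7, Ada, 9290, rd), (7, Ada, 9740, fin), (7, Jo, 2200, law), (7, Jo, 4150, p3), (7, Jo, 5240, p2), (7, Jo, 5690, bio), (7, Jo, 6220, bio), (7, Jo, 8970, p3), (7, Jo, 9290, rd), (7, Jo, 9740, fin), (7, Ned, 2200, law), (7, Ned, 4150, p3), (7, Ned, 5240, p2), (7, Ned, 5690, bio), (7, Ned, 6220, bio), (7, Ned, 8970, p3), (7, Ned, 9290, rd), (7, Ned, 9740, fin), (7, Sam, 2200, law), (7, Sam, 4150, p3), (7, Sam, 5240, p2), (7, Sam, 5690, bio), (7, Sam, 6220, bio), (7, Sam, 8970, p3), (7, Sam, 9290, rd), (7, Sam, 9740, fin), (7, Zed, 2200, law), (7, Zed, 4150, p3), (7, Zed, 5240, p2), (7, Zed, 5690, bio), (7, Zed, 6220, bio), (7, Zed, 8970, p3), (7, Zed, 9290, rd), (7, Zed, 9740, fin)}
Keep only column(s) mgr, budget, pid (32 duplicate(s) eliminated): {(7, 2200, law), (7, 4150, p3), (7, 5240, p2), (7, 5690, bio), (7, 6220, bio), (7, 8970, p3), (7, 9290, rd), (7, 9740, fin)}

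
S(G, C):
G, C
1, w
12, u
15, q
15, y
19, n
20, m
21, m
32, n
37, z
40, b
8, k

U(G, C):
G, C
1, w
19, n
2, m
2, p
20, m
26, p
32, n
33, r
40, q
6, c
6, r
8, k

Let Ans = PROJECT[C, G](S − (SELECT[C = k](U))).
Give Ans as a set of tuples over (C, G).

{(b, 40), (m, 20), (m, 21), (n, 19), (n, 32), (q, 15), (u, 12), (w, 1), (y, 15), (z, 37)}

Filtering on C = k leaves {(8, k)}.
Set difference of the two operands is {(1, w), (12, u), (15, q), (15, y), (19, n), (20, m), (21, m), (32, n), (37, z), (40, b)}.
π_{C, G} gives {(b, 40), (m, 20), (m, 21), (n, 19), (n, 32), (q, 15), (u, 12), (w, 1), (y, 15), (z, 37)}.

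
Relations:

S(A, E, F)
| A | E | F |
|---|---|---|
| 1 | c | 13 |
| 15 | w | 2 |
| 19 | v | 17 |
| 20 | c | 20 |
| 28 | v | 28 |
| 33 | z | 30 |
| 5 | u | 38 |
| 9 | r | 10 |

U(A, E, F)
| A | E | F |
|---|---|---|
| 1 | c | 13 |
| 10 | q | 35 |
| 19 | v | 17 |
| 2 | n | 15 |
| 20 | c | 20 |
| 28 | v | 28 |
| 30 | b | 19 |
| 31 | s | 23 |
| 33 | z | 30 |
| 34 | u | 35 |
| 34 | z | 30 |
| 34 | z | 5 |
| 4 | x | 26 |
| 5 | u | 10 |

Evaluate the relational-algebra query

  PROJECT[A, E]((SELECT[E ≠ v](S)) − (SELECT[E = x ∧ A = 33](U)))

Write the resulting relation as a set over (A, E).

{(1, c), (15, w), (20, c), (33, z), (5, u), (9, r)}

Apply σ_{E ≠ v}; surviving tuples: {(1, c, 13), (15, w, 2), (20, c, 20), (33, z, 30), (5, u, 38), (9, r, 10)}
Apply σ_{E = x ∧ A = 33}; surviving tuples: {}
Set difference of the two operands is {(1, c, 13), (15, w, 2), (20, c, 20), (33, z, 30), (5, u, 38), (9, r, 10)}.
π_{A, E} gives {(1, c), (15, w), (20, c), (33, z), (5, u), (9, r)}.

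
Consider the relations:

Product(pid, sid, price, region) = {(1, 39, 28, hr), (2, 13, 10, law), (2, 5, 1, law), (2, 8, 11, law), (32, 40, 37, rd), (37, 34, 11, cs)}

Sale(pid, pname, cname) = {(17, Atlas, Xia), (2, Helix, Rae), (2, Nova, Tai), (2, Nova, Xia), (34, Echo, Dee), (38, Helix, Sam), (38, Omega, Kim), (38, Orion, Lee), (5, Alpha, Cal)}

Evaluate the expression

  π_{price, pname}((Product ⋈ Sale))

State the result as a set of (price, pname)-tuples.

{(1, Helix), (1, Nova), (10, Helix), (10, Nova), (11, Helix), (11, Nova)}

Natural join on pid: {(2, 13, 10, law, Helix, Rae), (2, 13, 10, law, Nova, Tai), (2, 13, 10, law, Nova, Xia), (2, 5, 1, law, Helix, Rae), (2, 5, 1, law, Nova, Tai), (2, 5, 1, law, Nova, Xia), (2, 8, 11, law, Helix, Rae), (2, 8, 11, law, Nova, Tai), (2, 8, 11, law, Nova, Xia)}
Keep only column(s) price, pname (3 duplicate(s) eliminated): {(1, Helix), (1, Nova), (10, Helix), (10, Nova), (11, Helix), (11, Nova)}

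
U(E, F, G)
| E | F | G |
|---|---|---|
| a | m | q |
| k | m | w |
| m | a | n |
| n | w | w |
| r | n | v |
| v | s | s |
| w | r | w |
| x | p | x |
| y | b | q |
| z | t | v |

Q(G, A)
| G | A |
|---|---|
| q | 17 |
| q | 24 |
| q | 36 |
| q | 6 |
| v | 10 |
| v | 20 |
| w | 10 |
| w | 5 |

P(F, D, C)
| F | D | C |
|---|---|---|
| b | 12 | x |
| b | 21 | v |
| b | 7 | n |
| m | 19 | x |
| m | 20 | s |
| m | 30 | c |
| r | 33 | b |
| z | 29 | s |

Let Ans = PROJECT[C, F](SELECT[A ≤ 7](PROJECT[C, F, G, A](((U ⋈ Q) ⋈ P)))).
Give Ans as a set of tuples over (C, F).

Natural join on G: {(a, m, q, 17), (a, m, q, 24), (a, m, q, 36), (a, m, q, 6), (k, m, w, 10), (k, m, w, 5), (n, w, w, 10), (n, w, w, 5), (r, n, v, 10), (r, n, v, 20), (w, r, w, 10), (w, r, w, 5), (y, b, q, 17), (y, b, q, 24), (y, b, q, 36), (y, b, q, 6), (z, t, v, 10), (z, t, v, 20)}
Natural join on F: {(a, m, q, 17, 19, x), (a, m, q, 17, 20, s), (a, m, q, 17, 30, c), (a, m, q, 24, 19, x), (a, m, q, 24, 20, s), (a, m, q, 24, 30, c), (a, m, q, 36, 19, x), (a, m, q, 36, 20, s), (a, m, q, 36, 30, c), (a, m, q, 6, 19, x), (a, m, q, 6, 20, s), (a, m, q, 6, 30, c), (k, m, w, 10, 19, x), (k, m, w, 10, 20, s), (k, m, w, 10, 30, c), (k, m, w, 5, 19, x), (k, m, w, 5, 20, s), (k, m, w, 5, 30, c), (w, r, w, 10, 33, b), (w, r, w, 5, 33, b), (y, b, q, 17, 12, x), (y, b, q, 17, 21, v), (y, b, q, 17, 7, n), (y, b, q, 24, 12, x), (y, b, q, 24, 21, v), (y, b, q, 24, 7, n), (y, b, q, 36, 12, x), (y, b, q, 36, 21, v), (y, b, q, 36, 7, n), (y, b, q, 6, 12, x), (y, b, q, 6, 21, v), (y, b, q, 6, 7, n)}
Projecting to C, F, G, A: {(b, r, w, 10), (b, r, w, 5), (c, m, q, 17), (c, m, q, 24), (c, m, q, 36), (c, m, q, 6), (c, m, w, 10), (c, m, w, 5), (n, b, q, 17), (n, b, q, 24), (n, b, q, 36), (n, b, q, 6), (s, m, q, 17), (s, m, q, 24), (s, m, q, 36), (s, m, q, 6), (s, m, w, 10), (s, m, w, 5), (v, b, q, 17), (v, b, q, 24), (v, b, q, 36), (v, b, q, 6), (x, b, q, 17), (x, b, q, 24), (x, b, q, 36), (x, b, q, 6), (x, m, q, 17), (x, m, q, 24), (x, m, q, 36), (x, m, q, 6), (x, m, w, 10), (x, m, w, 5)}
Apply σ_{A ≤ 7}; surviving tuples: {(b, r, w, 5), (c, m, q, 6), (c, m, w, 5), (n, b, q, 6), (s, m, q, 6), (s, m, w, 5), (v, b, q, 6), (x, b, q, 6), (x, m, q, 6), (x, m, w, 5)}
Projecting to C, F (3 duplicate(s) eliminated): {(b, r), (c, m), (n, b), (s, m), (v, b), (x, b), (x, m)}

{(b, r), (c, m), (n, b), (s, m), (v, b), (x, b), (x, m)}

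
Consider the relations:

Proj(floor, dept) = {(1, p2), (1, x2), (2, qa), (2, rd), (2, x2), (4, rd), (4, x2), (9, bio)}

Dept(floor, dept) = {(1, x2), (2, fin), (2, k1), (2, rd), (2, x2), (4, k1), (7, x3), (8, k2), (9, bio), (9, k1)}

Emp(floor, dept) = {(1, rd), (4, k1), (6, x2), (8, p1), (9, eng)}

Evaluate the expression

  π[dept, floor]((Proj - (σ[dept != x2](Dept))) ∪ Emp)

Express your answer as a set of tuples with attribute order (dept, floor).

{(eng, 9), (k1, 4), (p1, 8), (p2, 1), (qa, 2), (rd, 1), (rd, 4), (x2, 1), (x2, 2), (x2, 4), (x2, 6)}

Selection dept != x2: {(2, fin), (2, k1), (2, rd), (4, k1), (7, x3), (8, k2), (9, bio), (9, k1)}
Set difference of the two operands is {(1, p2), (1, x2), (2, qa), (2, x2), (4, rd), (4, x2)}.
Set union of the two operands is {(1, p2), (1, rd), (1, x2), (2, qa), (2, x2), (4, k1), (4, rd), (4, x2), (6, x2), (8, p1), (9, eng)}.
π[dept, floor]: project onto (dept, floor) → {(eng, 9), (k1, 4), (p1, 8), (p2, 1), (qa, 2), (rd, 1), (rd, 4), (x2, 1), (x2, 2), (x2, 4), (x2, 6)}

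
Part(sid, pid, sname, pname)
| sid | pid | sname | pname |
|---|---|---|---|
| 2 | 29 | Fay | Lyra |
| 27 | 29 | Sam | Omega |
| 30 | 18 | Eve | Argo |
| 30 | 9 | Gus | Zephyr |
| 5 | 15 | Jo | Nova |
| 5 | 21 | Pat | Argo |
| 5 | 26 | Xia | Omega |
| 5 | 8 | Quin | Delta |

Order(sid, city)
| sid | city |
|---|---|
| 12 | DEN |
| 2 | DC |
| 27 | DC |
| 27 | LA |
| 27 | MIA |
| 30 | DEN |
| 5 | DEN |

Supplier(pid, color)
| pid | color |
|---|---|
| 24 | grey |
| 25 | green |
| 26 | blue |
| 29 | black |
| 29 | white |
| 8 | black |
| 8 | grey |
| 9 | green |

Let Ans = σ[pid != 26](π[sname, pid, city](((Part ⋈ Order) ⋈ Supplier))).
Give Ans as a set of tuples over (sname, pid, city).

{(Fay, 29, DC), (Gus, 9, DEN), (Quin, 8, DEN), (Sam, 29, DC), (Sam, 29, LA), (Sam, 29, MIA)}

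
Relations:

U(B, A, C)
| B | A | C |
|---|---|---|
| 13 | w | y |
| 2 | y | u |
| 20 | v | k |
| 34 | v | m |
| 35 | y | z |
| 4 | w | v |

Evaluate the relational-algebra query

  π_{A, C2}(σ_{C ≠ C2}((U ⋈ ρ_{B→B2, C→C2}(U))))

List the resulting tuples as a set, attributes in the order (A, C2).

ρ[B→B2, C→C2]: schema becomes (B2, A, C2); tuples unchanged.
U ⋈ ρ_{B→B2, C→C2}(U) (natural join on A): {(13, w, y, 13, y), (13, w, y, 4, v), (2, y, u, 2, u), (2, y, u, 35, z), (20, v, k, 20, k), (20, v, k, 34, m), (34, v, m, 20, k), (34, v, m, 34, m), (35, y, z, 2, u), (35, y, z, 35, z), (4, w, v, 13, y), (4, w, v, 4, v)}
Filtering on C ≠ C2 leaves {(13, w, y, 4, v), (2, y, u, 35, z), (20, v, k, 34, m), (34, v, m, 20, k), (35, y, z, 2, u), (4, w, v, 13, y)}.
π_{A, C2} gives {(v, k), (v, m), (w, v), (w, y), (y, u), (y, z)}.

{(v, k), (v, m), (w, v), (w, y), (y, u), (y, z)}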